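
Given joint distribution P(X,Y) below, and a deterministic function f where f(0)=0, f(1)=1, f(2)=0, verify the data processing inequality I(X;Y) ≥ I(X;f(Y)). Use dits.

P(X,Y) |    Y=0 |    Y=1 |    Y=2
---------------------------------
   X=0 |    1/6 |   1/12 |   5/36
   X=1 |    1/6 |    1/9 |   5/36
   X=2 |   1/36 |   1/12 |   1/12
I(X;Y) = 0.0136, I(X;f(Y)) = 0.0062, inequality holds: 0.0136 ≥ 0.0062

Data Processing Inequality: For any Markov chain X → Y → Z, we have I(X;Y) ≥ I(X;Z).

Here Z = f(Y) is a deterministic function of Y, forming X → Y → Z.

Original I(X;Y) = 0.0136 dits

After applying f:
P(X,Z) where Z=f(Y):
- P(X,Z=0) = P(X,Y=0) + P(X,Y=2)
- P(X,Z=1) = P(X,Y=1)

I(X;Z) = I(X;f(Y)) = 0.0062 dits

Verification: 0.0136 ≥ 0.0062 ✓

Information cannot be created by processing; the function f can only lose information about X.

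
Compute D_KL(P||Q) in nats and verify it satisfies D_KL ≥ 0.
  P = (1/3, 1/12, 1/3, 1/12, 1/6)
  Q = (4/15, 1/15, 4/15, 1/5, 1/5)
0.0640 nats

KL divergence satisfies the Gibbs inequality: D_KL(P||Q) ≥ 0 for all distributions P, Q.

D_KL(P||Q) = Σ p(x) log(p(x)/q(x))
Term by term:
  x=0: 1/3 × log_e[(1/3)/(4/15)] = 0.0744
  x=1: 1/12 × log_e[(1/12)/(1/15)] = 0.0186
  x=2: 1/3 × log_e[(1/3)/(4/15)] = 0.0744
  x=3: 1/12 × log_e[(1/12)/(1/5)] = -0.0730
  x=4: 1/6 × log_e[(1/6)/(1/5)] = -0.0304
D_KL(P||Q) = 0.0640 nats

D_KL(P||Q) = 0.0640 ≥ 0 ✓

This non-negativity is a fundamental property: relative entropy cannot be negative because it measures how different Q is from P.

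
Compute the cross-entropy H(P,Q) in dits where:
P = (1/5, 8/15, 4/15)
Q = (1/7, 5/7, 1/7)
0.4723 dits

Cross-entropy: H(P,Q) = -Σ p(x) log q(x)

Alternatively: H(P,Q) = H(P) + D_KL(P||Q)
H(P) = 0.4385 dits
D_KL(P||Q) = 0.0338 dits

H(P,Q) = 0.4385 + 0.0338 = 0.4723 dits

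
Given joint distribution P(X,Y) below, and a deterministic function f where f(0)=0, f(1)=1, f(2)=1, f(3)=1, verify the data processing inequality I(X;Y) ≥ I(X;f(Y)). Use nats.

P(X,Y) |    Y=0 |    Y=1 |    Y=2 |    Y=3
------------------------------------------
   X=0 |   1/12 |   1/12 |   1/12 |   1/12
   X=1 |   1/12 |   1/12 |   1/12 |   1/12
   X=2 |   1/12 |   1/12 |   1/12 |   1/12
I(X;Y) = 0.0000, I(X;f(Y)) = 0.0000, inequality holds: 0.0000 ≥ 0.0000

Data Processing Inequality: For any Markov chain X → Y → Z, we have I(X;Y) ≥ I(X;Z).

Here Z = f(Y) is a deterministic function of Y, forming X → Y → Z.

Original I(X;Y) = 0.0000 nats

After applying f:
P(X,Z) where Z=f(Y):
- P(X,Z=0) = P(X,Y=0)
- P(X,Z=1) = P(X,Y=1) + P(X,Y=2) + P(X,Y=3)

I(X;Z) = I(X;f(Y)) = 0.0000 nats

Verification: 0.0000 ≥ 0.0000 ✓

Information cannot be created by processing; the function f can only lose information about X.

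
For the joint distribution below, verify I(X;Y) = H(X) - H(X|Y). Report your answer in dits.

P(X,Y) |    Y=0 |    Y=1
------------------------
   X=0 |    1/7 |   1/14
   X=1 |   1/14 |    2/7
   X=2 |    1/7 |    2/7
I(X;Y) = 0.0277 dits

Mutual information has multiple equivalent forms:
- I(X;Y) = H(X) - H(X|Y)
- I(X;Y) = H(Y) - H(Y|X)
- I(X;Y) = H(X) + H(Y) - H(X,Y)

Computing all quantities:
H(X) = 0.4608, H(Y) = 0.2831, H(X,Y) = 0.7161
H(X|Y) = 0.4330, H(Y|X) = 0.2553

Verification:
H(X) - H(X|Y) = 0.4608 - 0.4330 = 0.0277
H(Y) - H(Y|X) = 0.2831 - 0.2553 = 0.0277
H(X) + H(Y) - H(X,Y) = 0.4608 + 0.2831 - 0.7161 = 0.0277

All forms give I(X;Y) = 0.0277 dits. ✓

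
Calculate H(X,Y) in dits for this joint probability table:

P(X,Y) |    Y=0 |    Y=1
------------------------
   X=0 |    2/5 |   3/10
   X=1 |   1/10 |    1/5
0.5558 dits

Joint entropy is H(X,Y) = -Σ_{x,y} p(x,y) log p(x,y).

Summing over all non-zero entries:
H(X,Y) = -[2/5·log_10(2/5) + 3/10·log_10(3/10) + 1/10·log_10(1/10) + 1/5·log_10(1/5)]
H(X,Y) = 0.5558 dits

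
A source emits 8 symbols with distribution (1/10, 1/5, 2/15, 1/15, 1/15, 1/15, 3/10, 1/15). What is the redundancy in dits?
0.0761 dits

Redundancy measures how far a source is from maximum entropy:
R = H_max - H(X)

Maximum entropy for 8 symbols: H_max = log_10(8) = 0.9031 dits
Actual entropy: H(X) = 0.8270 dits
Redundancy: R = 0.9031 - 0.8270 = 0.0761 dits

This redundancy represents potential for compression: the source could be compressed by 0.0761 dits per symbol.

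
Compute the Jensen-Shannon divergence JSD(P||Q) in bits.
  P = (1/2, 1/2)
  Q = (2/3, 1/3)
0.0207 bits

Jensen-Shannon divergence is:
JSD(P||Q) = 0.5 × D_KL(P||M) + 0.5 × D_KL(Q||M)
where M = 0.5 × (P + Q) is the mixture distribution.

M = 0.5 × (1/2, 1/2) + 0.5 × (2/3, 1/3) = (7/12, 5/12)

D_KL(P||M) = 0.0203 bits
D_KL(Q||M) = 0.0211 bits

JSD(P||Q) = 0.5 × 0.0203 + 0.5 × 0.0211 = 0.0207 bits

Unlike KL divergence, JSD is symmetric and bounded: 0 ≤ JSD ≤ log(2).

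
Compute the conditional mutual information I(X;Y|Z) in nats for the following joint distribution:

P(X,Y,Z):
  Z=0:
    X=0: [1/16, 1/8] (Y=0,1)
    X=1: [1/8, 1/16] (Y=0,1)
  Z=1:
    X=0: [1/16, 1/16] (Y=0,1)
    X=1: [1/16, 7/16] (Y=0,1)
0.0590 nats

Conditional mutual information: I(X;Y|Z) = H(X|Z) + H(Y|Z) - H(X,Y|Z)

H(Z) = 0.6616
H(X,Z) = 1.2342 → H(X|Z) = 0.5727
H(Y,Z) = 1.2342 → H(Y|Z) = 0.5727
H(X,Y,Z) = 1.7480 → H(X,Y|Z) = 1.0864

I(X;Y|Z) = 0.5727 + 0.5727 - 1.0864 = 0.0590 nats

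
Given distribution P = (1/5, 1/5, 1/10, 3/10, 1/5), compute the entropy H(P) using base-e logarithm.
1.5571 nats

Shannon entropy is H(X) = -Σ p(x) log p(x).

For P = (1/5, 1/5, 1/10, 3/10, 1/5):
H = -1/5 × log_e(1/5) -1/5 × log_e(1/5) -1/10 × log_e(1/10) -3/10 × log_e(3/10) -1/5 × log_e(1/5)
H = 1.5571 nats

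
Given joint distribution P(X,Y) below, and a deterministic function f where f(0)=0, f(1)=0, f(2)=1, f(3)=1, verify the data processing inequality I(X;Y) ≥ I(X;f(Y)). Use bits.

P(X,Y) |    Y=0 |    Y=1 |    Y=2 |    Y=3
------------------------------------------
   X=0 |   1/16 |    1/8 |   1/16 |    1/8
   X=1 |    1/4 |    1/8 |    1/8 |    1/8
I(X;Y) = 0.0567, I(X;f(Y)) = 0.0069, inequality holds: 0.0567 ≥ 0.0069

Data Processing Inequality: For any Markov chain X → Y → Z, we have I(X;Y) ≥ I(X;Z).

Here Z = f(Y) is a deterministic function of Y, forming X → Y → Z.

Original I(X;Y) = 0.0567 bits

After applying f:
P(X,Z) where Z=f(Y):
- P(X,Z=0) = P(X,Y=0) + P(X,Y=1)
- P(X,Z=1) = P(X,Y=2) + P(X,Y=3)

I(X;Z) = I(X;f(Y)) = 0.0069 bits

Verification: 0.0567 ≥ 0.0069 ✓

Information cannot be created by processing; the function f can only lose information about X.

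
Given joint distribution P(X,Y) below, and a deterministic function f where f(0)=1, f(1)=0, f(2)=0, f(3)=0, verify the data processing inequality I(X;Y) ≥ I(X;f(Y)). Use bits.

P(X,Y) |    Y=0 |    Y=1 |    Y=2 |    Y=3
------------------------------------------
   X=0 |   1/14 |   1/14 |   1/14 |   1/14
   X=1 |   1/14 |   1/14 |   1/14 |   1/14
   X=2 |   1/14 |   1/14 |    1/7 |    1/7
I(X;Y) = 0.0202, I(X;f(Y)) = 0.0074, inequality holds: 0.0202 ≥ 0.0074

Data Processing Inequality: For any Markov chain X → Y → Z, we have I(X;Y) ≥ I(X;Z).

Here Z = f(Y) is a deterministic function of Y, forming X → Y → Z.

Original I(X;Y) = 0.0202 bits

After applying f:
P(X,Z) where Z=f(Y):
- P(X,Z=0) = P(X,Y=1) + P(X,Y=2) + P(X,Y=3)
- P(X,Z=1) = P(X,Y=0)

I(X;Z) = I(X;f(Y)) = 0.0074 bits

Verification: 0.0202 ≥ 0.0074 ✓

Information cannot be created by processing; the function f can only lose information about X.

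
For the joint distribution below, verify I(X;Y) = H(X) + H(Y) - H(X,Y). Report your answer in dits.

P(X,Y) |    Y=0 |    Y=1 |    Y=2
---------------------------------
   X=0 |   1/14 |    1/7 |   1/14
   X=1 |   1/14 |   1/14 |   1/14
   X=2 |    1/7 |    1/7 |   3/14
I(X;Y) = 0.0093 dits

Mutual information has multiple equivalent forms:
- I(X;Y) = H(X) - H(X|Y)
- I(X;Y) = H(Y) - H(Y|X)
- I(X;Y) = H(X) + H(Y) - H(X,Y)

Computing all quantities:
H(X) = 0.4493, H(Y) = 0.4748, H(X,Y) = 0.9149
H(X|Y) = 0.4400, H(Y|X) = 0.4656

Verification:
H(X) - H(X|Y) = 0.4493 - 0.4400 = 0.0093
H(Y) - H(Y|X) = 0.4748 - 0.4656 = 0.0093
H(X) + H(Y) - H(X,Y) = 0.4493 + 0.4748 - 0.9149 = 0.0093

All forms give I(X;Y) = 0.0093 dits. ✓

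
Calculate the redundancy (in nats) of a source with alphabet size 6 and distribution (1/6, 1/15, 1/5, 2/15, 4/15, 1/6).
0.0710 nats

Redundancy measures how far a source is from maximum entropy:
R = H_max - H(X)

Maximum entropy for 6 symbols: H_max = log_e(6) = 1.7918 nats
Actual entropy: H(X) = 1.7208 nats
Redundancy: R = 1.7918 - 1.7208 = 0.0710 nats

This redundancy represents potential for compression: the source could be compressed by 0.0710 nats per symbol.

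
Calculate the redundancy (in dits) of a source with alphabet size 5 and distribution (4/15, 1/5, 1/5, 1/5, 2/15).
0.0098 dits

Redundancy measures how far a source is from maximum entropy:
R = H_max - H(X)

Maximum entropy for 5 symbols: H_max = log_10(5) = 0.6990 dits
Actual entropy: H(X) = 0.6891 dits
Redundancy: R = 0.6990 - 0.6891 = 0.0098 dits

This redundancy represents potential for compression: the source could be compressed by 0.0098 dits per symbol.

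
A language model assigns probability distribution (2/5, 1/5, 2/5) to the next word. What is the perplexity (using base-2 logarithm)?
2.8717

Perplexity is 2^H (or exp(H) for natural log).

First, H = -Σ p log p = 1.5219 bits
Perplexity = 2^1.5219 = 2.8717

Interpretation: The model's uncertainty is equivalent to choosing uniformly among 2.9 options.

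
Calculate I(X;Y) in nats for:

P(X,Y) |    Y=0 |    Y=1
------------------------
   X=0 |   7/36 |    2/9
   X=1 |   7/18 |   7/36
0.0200 nats

Mutual information: I(X;Y) = H(X) + H(Y) - H(X,Y)

Marginals:
P(X) = (5/12, 7/12), H(X) = 0.6792 nats
P(Y) = (7/12, 5/12), H(Y) = 0.6792 nats

Joint entropy: H(X,Y) = 1.3384 nats

I(X;Y) = 0.6792 + 0.6792 - 1.3384 = 0.0200 nats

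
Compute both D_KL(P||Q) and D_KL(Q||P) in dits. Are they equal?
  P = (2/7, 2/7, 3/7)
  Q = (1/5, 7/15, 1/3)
D_KL(P||Q) = 0.0302, D_KL(Q||P) = 0.0321

KL divergence is not symmetric: D_KL(P||Q) ≠ D_KL(Q||P) in general.

D_KL(P||Q) = 0.0302 dits
D_KL(Q||P) = 0.0321 dits

No, they are not equal!

This asymmetry is why KL divergence is not a true distance metric.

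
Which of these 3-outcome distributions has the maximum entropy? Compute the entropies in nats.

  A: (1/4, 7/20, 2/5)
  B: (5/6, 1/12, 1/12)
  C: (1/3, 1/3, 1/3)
C

For a discrete distribution over n outcomes, entropy is maximized by the uniform distribution.

Computing entropies:
H(A) = 1.0805 nats
H(B) = 0.5661 nats
H(C) = 1.0986 nats

The uniform distribution (where all probabilities equal 1/3) achieves the maximum entropy of log_e(3) = 1.0986 nats.

Distribution C has the highest entropy.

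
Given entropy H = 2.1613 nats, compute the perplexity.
8.6824

Perplexity is e^H (or exp(H) for natural log).

H = 2.1613 nats
Perplexity = e^2.1613 = 8.6824

Interpretation: The model's uncertainty is equivalent to choosing uniformly among 8.7 options.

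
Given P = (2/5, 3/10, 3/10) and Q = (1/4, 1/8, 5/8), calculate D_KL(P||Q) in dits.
0.1001 dits

KL divergence: D_KL(P||Q) = Σ p(x) log(p(x)/q(x))

Computing term by term:
  x=0: 2/5 × log_10[(2/5)/(1/4)] = 2/5 × 0.2041 = 0.0816
  x=1: 3/10 × log_10[(3/10)/(1/8)] = 3/10 × 0.3802 = 0.1141
  x=2: 3/10 × log_10[(3/10)/(5/8)] = 3/10 × -0.3188 = -0.0956

D_KL(P||Q) = 0.1001 dits

Note: KL divergence is always non-negative and equals 0 iff P = Q.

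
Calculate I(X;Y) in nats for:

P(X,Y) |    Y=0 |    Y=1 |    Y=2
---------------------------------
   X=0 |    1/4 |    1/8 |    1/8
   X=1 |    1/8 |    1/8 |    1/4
0.0425 nats

Mutual information: I(X;Y) = H(X) + H(Y) - H(X,Y)

Marginals:
P(X) = (1/2, 1/2), H(X) = 0.6931 nats
P(Y) = (3/8, 1/4, 3/8), H(Y) = 1.0822 nats

Joint entropy: H(X,Y) = 1.7329 nats

I(X;Y) = 0.6931 + 1.0822 - 1.7329 = 0.0425 nats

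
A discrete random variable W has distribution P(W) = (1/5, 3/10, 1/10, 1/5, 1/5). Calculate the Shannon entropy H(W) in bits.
2.2464 bits

Shannon entropy is H(X) = -Σ p(x) log p(x).

For P = (1/5, 3/10, 1/10, 1/5, 1/5):
H = -1/5 × log_2(1/5) -3/10 × log_2(3/10) -1/10 × log_2(1/10) -1/5 × log_2(1/5) -1/5 × log_2(1/5)
H = 2.2464 bits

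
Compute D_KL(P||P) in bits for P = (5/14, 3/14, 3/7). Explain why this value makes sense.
0.0000 bits

KL divergence satisfies the Gibbs inequality: D_KL(P||Q) ≥ 0 for all distributions P, Q.

D_KL(P||Q) = Σ p(x) log(p(x)/q(x))
Each term is p(x) × log_2(p(x)/p(x)) = p(x) × log_2(1) = 0, so the sum is 0.
D_KL(P||Q) = 0.0000 bits

When P = Q, the KL divergence is exactly 0, as there is no 'divergence' between identical distributions.

This non-negativity is a fundamental property: relative entropy cannot be negative because it measures how different Q is from P.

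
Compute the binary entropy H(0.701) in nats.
0.6100 nats

The binary entropy function is:
H(p) = -p log(p) - (1-p) log(1-p)

H(0.701) = -0.701 × log_e(0.701) - 0.299 × log_e(0.299)
H(0.701) = 0.6100 nats

Note: Binary entropy is maximized at p=0.5 (H=1 bit) and minimized at p=0 or p=1 (H=0).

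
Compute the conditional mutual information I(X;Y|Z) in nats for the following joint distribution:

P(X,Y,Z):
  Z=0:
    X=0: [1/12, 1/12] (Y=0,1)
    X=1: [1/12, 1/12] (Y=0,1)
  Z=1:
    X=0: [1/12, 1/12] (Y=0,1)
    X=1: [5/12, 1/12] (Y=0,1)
0.0341 nats

Conditional mutual information: I(X;Y|Z) = H(X|Z) + H(Y|Z) - H(X,Y|Z)

H(Z) = 0.6365
H(X,Z) = 1.2425 → H(X|Z) = 0.6059
H(Y,Z) = 1.2425 → H(Y|Z) = 0.6059
H(X,Y,Z) = 1.8143 → H(X,Y|Z) = 1.1778

I(X;Y|Z) = 0.6059 + 0.6059 - 1.1778 = 0.0341 nats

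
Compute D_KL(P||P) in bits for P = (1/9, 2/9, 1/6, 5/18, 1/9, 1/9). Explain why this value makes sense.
0.0000 bits

KL divergence satisfies the Gibbs inequality: D_KL(P||Q) ≥ 0 for all distributions P, Q.

D_KL(P||Q) = Σ p(x) log(p(x)/q(x))
Each term is p(x) × log_2(p(x)/p(x)) = p(x) × log_2(1) = 0, so the sum is 0.
D_KL(P||Q) = 0.0000 bits

When P = Q, the KL divergence is exactly 0, as there is no 'divergence' between identical distributions.

This non-negativity is a fundamental property: relative entropy cannot be negative because it measures how different Q is from P.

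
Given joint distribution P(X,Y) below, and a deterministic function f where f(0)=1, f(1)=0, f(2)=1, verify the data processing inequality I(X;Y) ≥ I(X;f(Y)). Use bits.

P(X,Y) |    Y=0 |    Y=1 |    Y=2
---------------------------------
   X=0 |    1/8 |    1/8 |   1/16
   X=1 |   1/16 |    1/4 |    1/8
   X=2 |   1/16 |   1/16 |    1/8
I(X;Y) = 0.0924, I(X;f(Y)) = 0.0514, inequality holds: 0.0924 ≥ 0.0514

Data Processing Inequality: For any Markov chain X → Y → Z, we have I(X;Y) ≥ I(X;Z).

Here Z = f(Y) is a deterministic function of Y, forming X → Y → Z.

Original I(X;Y) = 0.0924 bits

After applying f:
P(X,Z) where Z=f(Y):
- P(X,Z=0) = P(X,Y=1)
- P(X,Z=1) = P(X,Y=0) + P(X,Y=2)

I(X;Z) = I(X;f(Y)) = 0.0514 bits

Verification: 0.0924 ≥ 0.0514 ✓

Information cannot be created by processing; the function f can only lose information about X.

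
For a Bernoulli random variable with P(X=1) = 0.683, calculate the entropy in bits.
0.9011 bits

The binary entropy function is:
H(p) = -p log(p) - (1-p) log(1-p)

H(0.683) = -0.683 × log_2(0.683) - 0.317 × log_2(0.317)
H(0.683) = 0.9011 bits

Note: Binary entropy is maximized at p=0.5 (H=1 bit) and minimized at p=0 or p=1 (H=0).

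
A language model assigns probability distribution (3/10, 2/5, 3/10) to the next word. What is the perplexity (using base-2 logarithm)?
2.9710

Perplexity is 2^H (or exp(H) for natural log).

First, H = -Σ p log p = 1.5710 bits
Perplexity = 2^1.5710 = 2.9710

Interpretation: The model's uncertainty is equivalent to choosing uniformly among 3.0 options.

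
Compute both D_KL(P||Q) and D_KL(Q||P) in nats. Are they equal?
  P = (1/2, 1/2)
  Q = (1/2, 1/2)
D_KL(P||Q) = 0.0000, D_KL(Q||P) = 0.0000

KL divergence is not symmetric: D_KL(P||Q) ≠ D_KL(Q||P) in general.

D_KL(P||Q) = 0.0000 nats
D_KL(Q||P) = 0.0000 nats

In this case they happen to be equal (to 4 decimal places).

This asymmetry is why KL divergence is not a true distance metric.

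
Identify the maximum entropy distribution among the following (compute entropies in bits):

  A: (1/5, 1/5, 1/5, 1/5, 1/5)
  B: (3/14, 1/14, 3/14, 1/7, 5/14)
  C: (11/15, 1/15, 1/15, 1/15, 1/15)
A

For a discrete distribution over n outcomes, entropy is maximized by the uniform distribution.

Computing entropies:
H(A) = 2.3219 bits
H(B) = 2.1560 bits
H(C) = 1.3700 bits

The uniform distribution (where all probabilities equal 1/5) achieves the maximum entropy of log_2(5) = 2.3219 bits.

Distribution A has the highest entropy.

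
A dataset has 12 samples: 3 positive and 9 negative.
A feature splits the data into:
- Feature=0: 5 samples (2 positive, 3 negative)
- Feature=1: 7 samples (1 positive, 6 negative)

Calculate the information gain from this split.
0.0616 bits

Information Gain = H(Y) - H(Y|Feature)

Before split:
P(positive) = 3/12 = 0.2500
H(Y) = 0.8113 bits

After split:
Feature=0: H = 0.9710 bits (weight = 5/12)
Feature=1: H = 0.5917 bits (weight = 7/12)
H(Y|Feature) = (5/12)×0.9710 + (7/12)×0.5917 = 0.7497 bits

Information Gain = 0.8113 - 0.7497 = 0.0616 bits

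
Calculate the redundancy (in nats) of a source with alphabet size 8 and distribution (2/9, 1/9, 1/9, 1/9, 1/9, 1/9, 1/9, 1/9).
0.0362 nats

Redundancy measures how far a source is from maximum entropy:
R = H_max - H(X)

Maximum entropy for 8 symbols: H_max = log_e(8) = 2.0794 nats
Actual entropy: H(X) = 2.0432 nats
Redundancy: R = 2.0794 - 2.0432 = 0.0362 nats

This redundancy represents potential for compression: the source could be compressed by 0.0362 nats per symbol.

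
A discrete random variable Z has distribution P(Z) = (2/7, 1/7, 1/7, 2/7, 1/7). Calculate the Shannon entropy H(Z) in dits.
0.6731 dits

Shannon entropy is H(X) = -Σ p(x) log p(x).

For P = (2/7, 1/7, 1/7, 2/7, 1/7):
H = -2/7 × log_10(2/7) -1/7 × log_10(1/7) -1/7 × log_10(1/7) -2/7 × log_10(2/7) -1/7 × log_10(1/7)
H = 0.6731 dits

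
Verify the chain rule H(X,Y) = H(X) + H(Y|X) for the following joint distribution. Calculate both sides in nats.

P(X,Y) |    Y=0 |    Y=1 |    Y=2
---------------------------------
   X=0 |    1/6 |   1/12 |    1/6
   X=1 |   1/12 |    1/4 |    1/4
H(X,Y) = 1.7046, H(X) = 0.6792, H(Y|X) = 1.0254 (all in nats)

Chain rule: H(X,Y) = H(X) + H(Y|X)

Left side — joint entropy directly:
H(X,Y) = -Σ p(x,y) log p(x,y) = 1.7046 nats

Right side — compute H(Y|X) from the conditional distributions:
P(X) = (5/12, 7/12), so H(X) = 0.6792 nats
H(Y|X) = Σ_x P(X=x) · H(Y|X=x):
  P(Y|X=0) = (2/5, 1/5, 2/5), H(Y|X=0) = 1.0549, weight P(X=0) = 5/12
  P(Y|X=1) = (1/7, 3/7, 3/7), H(Y|X=1) = 1.0042, weight P(X=1) = 7/12
H(Y|X) = 1.0254 nats

H(X) + H(Y|X) = 0.6792 + 1.0254 = 1.7046 nats

Both sides equal 1.7046 nats. ✓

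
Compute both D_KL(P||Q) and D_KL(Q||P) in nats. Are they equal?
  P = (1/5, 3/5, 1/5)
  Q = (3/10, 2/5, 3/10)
D_KL(P||Q) = 0.0811, D_KL(Q||P) = 0.0811

KL divergence is not symmetric: D_KL(P||Q) ≠ D_KL(Q||P) in general.

D_KL(P||Q) = 0.0811 nats
D_KL(Q||P) = 0.0811 nats

In this case they happen to be equal (to 4 decimal places).

This asymmetry is why KL divergence is not a true distance metric.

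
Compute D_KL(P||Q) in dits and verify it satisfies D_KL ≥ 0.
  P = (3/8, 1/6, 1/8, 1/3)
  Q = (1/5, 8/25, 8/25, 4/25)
0.1104 dits

KL divergence satisfies the Gibbs inequality: D_KL(P||Q) ≥ 0 for all distributions P, Q.

D_KL(P||Q) = Σ p(x) log(p(x)/q(x))
Term by term:
  x=0: 3/8 × log_10[(3/8)/(1/5)] = 0.1024
  x=1: 1/6 × log_10[(1/6)/(8/25)] = -0.0472
  x=2: 1/8 × log_10[(1/8)/(8/25)] = -0.0510
  x=3: 1/3 × log_10[(1/3)/(4/25)] = 0.1063
D_KL(P||Q) = 0.1104 dits

D_KL(P||Q) = 0.1104 ≥ 0 ✓

This non-negativity is a fundamental property: relative entropy cannot be negative because it measures how different Q is from P.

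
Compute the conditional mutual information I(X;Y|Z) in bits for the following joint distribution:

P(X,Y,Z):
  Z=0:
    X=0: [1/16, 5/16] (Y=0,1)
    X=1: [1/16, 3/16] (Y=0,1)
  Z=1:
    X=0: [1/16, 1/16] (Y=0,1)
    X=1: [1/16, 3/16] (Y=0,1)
0.0212 bits

Conditional mutual information: I(X;Y|Z) = H(X|Z) + H(Y|Z) - H(X,Y|Z)

H(Z) = 0.9544
H(X,Z) = 1.9056 → H(X|Z) = 0.9512
H(Y,Z) = 1.7500 → H(Y|Z) = 0.7956
H(X,Y,Z) = 2.6800 → H(X,Y|Z) = 1.7256

I(X;Y|Z) = 0.9512 + 0.7956 - 1.7256 = 0.0212 bits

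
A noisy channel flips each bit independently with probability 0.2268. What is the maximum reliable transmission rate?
0.2276 bits

For a binary symmetric channel (BSC) with error probability p:
Capacity C = 1 - H(p) bits per symbol

where H(p) = -p log₂(p) - (1-p) log₂(1-p) is the binary entropy function.

H(0.2268) = 0.7724 bits
C = 1 - 0.7724 = 0.2276 bits per symbol

This means we can reliably transmit up to 0.2276 bits of information per channel use.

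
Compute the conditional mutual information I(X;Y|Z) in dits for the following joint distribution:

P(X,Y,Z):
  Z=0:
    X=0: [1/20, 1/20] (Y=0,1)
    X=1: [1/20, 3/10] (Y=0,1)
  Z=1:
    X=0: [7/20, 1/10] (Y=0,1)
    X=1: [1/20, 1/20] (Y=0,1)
0.0174 dits

Conditional mutual information: I(X;Y|Z) = H(X|Z) + H(Y|Z) - H(X,Y|Z)

H(Z) = 0.2989
H(X,Z) = 0.5156 → H(X|Z) = 0.2168
H(Y,Z) = 0.5423 → H(Y|Z) = 0.2435
H(X,Y,Z) = 0.7417 → H(X,Y|Z) = 0.4428

I(X;Y|Z) = 0.2168 + 0.2435 - 0.4428 = 0.0174 dits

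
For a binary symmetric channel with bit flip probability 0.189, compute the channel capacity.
0.3006 bits

For a binary symmetric channel (BSC) with error probability p:
Capacity C = 1 - H(p) bits per symbol

where H(p) = -p log₂(p) - (1-p) log₂(1-p) is the binary entropy function.

H(0.189) = 0.6994 bits
C = 1 - 0.6994 = 0.3006 bits per symbol

This means we can reliably transmit up to 0.3006 bits of information per channel use.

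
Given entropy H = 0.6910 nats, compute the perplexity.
1.9957

Perplexity is e^H (or exp(H) for natural log).

H = 0.6910 nats
Perplexity = e^0.6910 = 1.9957

Interpretation: The model's uncertainty is equivalent to choosing uniformly among 2.0 options.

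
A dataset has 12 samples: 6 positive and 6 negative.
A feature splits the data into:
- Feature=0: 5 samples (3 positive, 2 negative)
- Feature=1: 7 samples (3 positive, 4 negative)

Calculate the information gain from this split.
0.0207 bits

Information Gain = H(Y) - H(Y|Feature)

Before split:
P(positive) = 6/12 = 0.5000
H(Y) = 1.0000 bits

After split:
Feature=0: H = 0.9710 bits (weight = 5/12)
Feature=1: H = 0.9852 bits (weight = 7/12)
H(Y|Feature) = (5/12)×0.9710 + (7/12)×0.9852 = 0.9793 bits

Information Gain = 1.0000 - 0.9793 = 0.0207 bits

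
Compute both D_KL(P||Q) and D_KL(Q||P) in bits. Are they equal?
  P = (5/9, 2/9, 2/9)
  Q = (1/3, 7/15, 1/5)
D_KL(P||Q) = 0.2053, D_KL(Q||P) = 0.2235

KL divergence is not symmetric: D_KL(P||Q) ≠ D_KL(Q||P) in general.

D_KL(P||Q) = 0.2053 bits
D_KL(Q||P) = 0.2235 bits

No, they are not equal!

This asymmetry is why KL divergence is not a true distance metric.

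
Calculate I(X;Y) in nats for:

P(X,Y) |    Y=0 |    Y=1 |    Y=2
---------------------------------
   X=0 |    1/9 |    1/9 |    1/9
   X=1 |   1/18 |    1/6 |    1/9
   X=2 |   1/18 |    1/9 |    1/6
0.0283 nats

Mutual information: I(X;Y) = H(X) + H(Y) - H(X,Y)

Marginals:
P(X) = (1/3, 1/3, 1/3), H(X) = 1.0986 nats
P(Y) = (2/9, 7/18, 7/18), H(Y) = 1.0688 nats

Joint entropy: H(X,Y) = 2.1391 nats

I(X;Y) = 1.0986 + 1.0688 - 2.1391 = 0.0283 nats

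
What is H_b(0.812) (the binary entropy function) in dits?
0.2099 dits

The binary entropy function is:
H(p) = -p log(p) - (1-p) log(1-p)

H(0.812) = -0.812 × log_10(0.812) - 0.188 × log_10(0.188)
H(0.812) = 0.2099 dits

Note: Binary entropy is maximized at p=0.5 (H=1 bit) and minimized at p=0 or p=1 (H=0).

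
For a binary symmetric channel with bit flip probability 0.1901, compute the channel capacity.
0.2983 bits

For a binary symmetric channel (BSC) with error probability p:
Capacity C = 1 - H(p) bits per symbol

where H(p) = -p log₂(p) - (1-p) log₂(1-p) is the binary entropy function.

H(0.1901) = 0.7017 bits
C = 1 - 0.7017 = 0.2983 bits per symbol

This means we can reliably transmit up to 0.2983 bits of information per channel use.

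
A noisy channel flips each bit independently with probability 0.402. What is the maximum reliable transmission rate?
0.0279 bits

For a binary symmetric channel (BSC) with error probability p:
Capacity C = 1 - H(p) bits per symbol

where H(p) = -p log₂(p) - (1-p) log₂(1-p) is the binary entropy function.

H(0.402) = 0.9721 bits
C = 1 - 0.9721 = 0.0279 bits per symbol

This means we can reliably transmit up to 0.0279 bits of information per channel use.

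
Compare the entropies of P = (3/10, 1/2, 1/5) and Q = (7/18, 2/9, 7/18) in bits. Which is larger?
Q

Computing entropies in bits:
H(P) = 1.4855
H(Q) = 1.5420

Distribution Q has higher entropy.

Intuition: The distribution closer to uniform (more spread out) has higher entropy.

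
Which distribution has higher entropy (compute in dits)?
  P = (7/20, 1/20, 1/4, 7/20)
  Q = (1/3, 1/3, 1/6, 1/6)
Q

Computing entropies in dits:
H(P) = 0.5347
H(Q) = 0.5775

Distribution Q has higher entropy.

Intuition: The distribution closer to uniform (more spread out) has higher entropy.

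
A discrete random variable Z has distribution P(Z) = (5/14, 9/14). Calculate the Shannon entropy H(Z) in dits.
0.2831 dits

Shannon entropy is H(X) = -Σ p(x) log p(x).

For P = (5/14, 9/14):
H = -5/14 × log_10(5/14) -9/14 × log_10(9/14)
H = 0.2831 dits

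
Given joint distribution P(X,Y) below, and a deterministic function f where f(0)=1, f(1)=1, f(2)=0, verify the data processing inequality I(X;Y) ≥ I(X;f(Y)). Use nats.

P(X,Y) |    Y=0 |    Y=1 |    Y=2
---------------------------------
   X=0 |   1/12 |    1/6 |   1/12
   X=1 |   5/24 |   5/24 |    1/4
I(X;Y) = 0.0170, I(X;f(Y)) = 0.0080, inequality holds: 0.0170 ≥ 0.0080

Data Processing Inequality: For any Markov chain X → Y → Z, we have I(X;Y) ≥ I(X;Z).

Here Z = f(Y) is a deterministic function of Y, forming X → Y → Z.

Original I(X;Y) = 0.0170 nats

After applying f:
P(X,Z) where Z=f(Y):
- P(X,Z=0) = P(X,Y=2)
- P(X,Z=1) = P(X,Y=0) + P(X,Y=1)

I(X;Z) = I(X;f(Y)) = 0.0080 nats

Verification: 0.0170 ≥ 0.0080 ✓

Information cannot be created by processing; the function f can only lose information about X.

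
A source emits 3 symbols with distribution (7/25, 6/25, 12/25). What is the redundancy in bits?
0.0683 bits

Redundancy measures how far a source is from maximum entropy:
R = H_max - H(X)

Maximum entropy for 3 symbols: H_max = log_2(3) = 1.5850 bits
Actual entropy: H(X) = 1.5166 bits
Redundancy: R = 1.5850 - 1.5166 = 0.0683 bits

This redundancy represents potential for compression: the source could be compressed by 0.0683 bits per symbol.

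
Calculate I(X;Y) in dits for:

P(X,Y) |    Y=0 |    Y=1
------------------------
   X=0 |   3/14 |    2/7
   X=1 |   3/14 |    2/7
0.0000 dits

Mutual information: I(X;Y) = H(X) + H(Y) - H(X,Y)

Marginals:
P(X) = (1/2, 1/2), H(X) = 0.3010 dits
P(Y) = (3/7, 4/7), H(Y) = 0.2966 dits

Joint entropy: H(X,Y) = 0.5976 dits

I(X;Y) = 0.3010 + 0.2966 - 0.5976 = 0.0000 dits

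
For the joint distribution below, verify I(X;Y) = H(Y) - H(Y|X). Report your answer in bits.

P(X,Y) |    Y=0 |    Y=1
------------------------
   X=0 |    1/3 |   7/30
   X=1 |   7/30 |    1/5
I(X;Y) = 0.0018 bits

Mutual information has multiple equivalent forms:
- I(X;Y) = H(X) - H(X|Y)
- I(X;Y) = H(Y) - H(Y|X)
- I(X;Y) = H(X) + H(Y) - H(X,Y)

Computing all quantities:
H(X) = 0.9871, H(Y) = 0.9871, H(X,Y) = 1.9725
H(X|Y) = 0.9854, H(Y|X) = 0.9854

Verification:
H(X) - H(X|Y) = 0.9871 - 0.9854 = 0.0018
H(Y) - H(Y|X) = 0.9871 - 0.9854 = 0.0018
H(X) + H(Y) - H(X,Y) = 0.9871 + 0.9871 - 1.9725 = 0.0018

All forms give I(X;Y) = 0.0018 bits. ✓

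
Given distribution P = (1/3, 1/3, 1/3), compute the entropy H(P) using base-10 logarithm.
0.4771 dits

Shannon entropy is H(X) = -Σ p(x) log p(x).

For P = (1/3, 1/3, 1/3):
H = -1/3 × log_10(1/3) -1/3 × log_10(1/3) -1/3 × log_10(1/3)
H = 0.4771 dits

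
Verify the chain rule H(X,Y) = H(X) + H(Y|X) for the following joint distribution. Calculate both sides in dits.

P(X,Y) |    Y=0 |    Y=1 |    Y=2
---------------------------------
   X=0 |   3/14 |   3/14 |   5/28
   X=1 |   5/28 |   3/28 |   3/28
H(X,Y) = 0.7618, H(X) = 0.2910, H(Y|X) = 0.4708 (all in dits)

Chain rule: H(X,Y) = H(X) + H(Y|X)

Left side — joint entropy directly:
H(X,Y) = -Σ p(x,y) log p(x,y) = 0.7618 dits

Right side — compute H(Y|X) from the conditional distributions:
P(X) = (17/28, 11/28), so H(X) = 0.2910 dits
H(Y|X) = Σ_x P(X=x) · H(Y|X=x):
  P(Y|X=0) = (6/17, 6/17, 5/17), H(Y|X=0) = 0.4756, weight P(X=0) = 17/28
  P(Y|X=1) = (5/11, 3/11, 3/11), H(Y|X=1) = 0.4634, weight P(X=1) = 11/28
H(Y|X) = 0.4708 dits

H(X) + H(Y|X) = 0.2910 + 0.4708 = 0.7618 dits

Both sides equal 0.7618 dits. ✓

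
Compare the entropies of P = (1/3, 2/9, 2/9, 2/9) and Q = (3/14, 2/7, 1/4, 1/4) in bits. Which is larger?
Q

Computing entropies in bits:
H(P) = 1.9749
H(Q) = 1.9926

Distribution Q has higher entropy.

Intuition: The distribution closer to uniform (more spread out) has higher entropy.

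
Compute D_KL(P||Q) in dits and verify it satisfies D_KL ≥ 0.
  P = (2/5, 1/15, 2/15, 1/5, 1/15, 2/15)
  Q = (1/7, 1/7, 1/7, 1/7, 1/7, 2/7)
0.1158 dits

KL divergence satisfies the Gibbs inequality: D_KL(P||Q) ≥ 0 for all distributions P, Q.

D_KL(P||Q) = Σ p(x) log(p(x)/q(x))
Term by term:
  x=0: 2/5 × log_10[(2/5)/(1/7)] = 0.1789
  x=1: 1/15 × log_10[(1/15)/(1/7)] = -0.0221
  x=2: 2/15 × log_10[(2/15)/(1/7)] = -0.0040
  x=3: 1/5 × log_10[(1/5)/(1/7)] = 0.0292
  x=4: 1/15 × log_10[(1/15)/(1/7)] = -0.0221
  x=5: 2/15 × log_10[(2/15)/(2/7)] = -0.0441
D_KL(P||Q) = 0.1158 dits

D_KL(P||Q) = 0.1158 ≥ 0 ✓

This non-negativity is a fundamental property: relative entropy cannot be negative because it measures how different Q is from P.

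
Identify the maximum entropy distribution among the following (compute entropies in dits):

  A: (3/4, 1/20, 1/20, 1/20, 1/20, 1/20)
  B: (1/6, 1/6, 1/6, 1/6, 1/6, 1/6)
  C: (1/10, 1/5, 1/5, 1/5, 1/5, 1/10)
B

For a discrete distribution over n outcomes, entropy is maximized by the uniform distribution.

Computing entropies:
H(A) = 0.4190 dits
H(B) = 0.7782 dits
H(C) = 0.7592 dits

The uniform distribution (where all probabilities equal 1/6) achieves the maximum entropy of log_10(6) = 0.7782 dits.

Distribution B has the highest entropy.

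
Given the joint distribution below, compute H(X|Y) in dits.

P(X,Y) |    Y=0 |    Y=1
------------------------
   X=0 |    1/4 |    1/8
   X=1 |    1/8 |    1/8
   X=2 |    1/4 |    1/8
0.4653 dits

Using the chain rule: H(X|Y) = H(X,Y) - H(Y)

First, compute H(X,Y) = 0.7526 dits

Marginal P(Y) = (5/8, 3/8)
H(Y) = 0.2873 dits

H(X|Y) = H(X,Y) - H(Y) = 0.7526 - 0.2873 = 0.4653 dits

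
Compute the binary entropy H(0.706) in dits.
0.2630 dits

The binary entropy function is:
H(p) = -p log(p) - (1-p) log(1-p)

H(0.706) = -0.706 × log_10(0.706) - 0.294 × log_10(0.294)
H(0.706) = 0.2630 dits

Note: Binary entropy is maximized at p=0.5 (H=1 bit) and minimized at p=0 or p=1 (H=0).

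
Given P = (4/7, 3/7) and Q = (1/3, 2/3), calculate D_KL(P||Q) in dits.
0.0515 dits

KL divergence: D_KL(P||Q) = Σ p(x) log(p(x)/q(x))

Computing term by term:
  x=0: 4/7 × log_10[(4/7)/(1/3)] = 4/7 × 0.2341 = 0.1338
  x=1: 3/7 × log_10[(3/7)/(2/3)] = 3/7 × -0.1919 = -0.0822

D_KL(P||Q) = 0.0515 dits

Note: KL divergence is always non-negative and equals 0 iff P = Q.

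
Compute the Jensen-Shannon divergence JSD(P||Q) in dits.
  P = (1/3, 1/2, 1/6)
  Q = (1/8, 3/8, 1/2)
0.0316 dits

Jensen-Shannon divergence is:
JSD(P||Q) = 0.5 × D_KL(P||M) + 0.5 × D_KL(Q||M)
where M = 0.5 × (P + Q) is the mixture distribution.

M = 0.5 × (1/3, 1/2, 1/6) + 0.5 × (1/8, 3/8, 1/2) = (0.229167, 7/16, 1/3)

D_KL(P||M) = 0.0331 dits
D_KL(Q||M) = 0.0300 dits

JSD(P||Q) = 0.5 × 0.0331 + 0.5 × 0.0300 = 0.0316 dits

Unlike KL divergence, JSD is symmetric and bounded: 0 ≤ JSD ≤ log(2).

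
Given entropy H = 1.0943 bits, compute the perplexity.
2.1351

Perplexity is 2^H (or exp(H) for natural log).

H = 1.0943 bits
Perplexity = 2^1.0943 = 2.1351

Interpretation: The model's uncertainty is equivalent to choosing uniformly among 2.1 options.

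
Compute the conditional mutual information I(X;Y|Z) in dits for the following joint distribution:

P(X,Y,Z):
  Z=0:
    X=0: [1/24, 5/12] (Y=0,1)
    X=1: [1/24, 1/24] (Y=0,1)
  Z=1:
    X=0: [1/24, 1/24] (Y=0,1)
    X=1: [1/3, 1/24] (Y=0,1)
0.0278 dits

Conditional mutual information: I(X;Y|Z) = H(X|Z) + H(Y|Z) - H(X,Y|Z)

H(Z) = 0.2995
H(X,Z) = 0.4949 → H(X|Z) = 0.1954
H(Y,Z) = 0.4949 → H(Y|Z) = 0.1954
H(X,Y,Z) = 0.6625 → H(X,Y|Z) = 0.3630

I(X;Y|Z) = 0.1954 + 0.1954 - 0.3630 = 0.0278 dits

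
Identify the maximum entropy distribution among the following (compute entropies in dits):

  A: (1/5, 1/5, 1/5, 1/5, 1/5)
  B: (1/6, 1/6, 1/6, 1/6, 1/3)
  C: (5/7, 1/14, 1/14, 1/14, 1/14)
A

For a discrete distribution over n outcomes, entropy is maximized by the uniform distribution.

Computing entropies:
H(A) = 0.6990 dits
H(B) = 0.6778 dits
H(C) = 0.4318 dits

The uniform distribution (where all probabilities equal 1/5) achieves the maximum entropy of log_10(5) = 0.6990 dits.

Distribution A has the highest entropy.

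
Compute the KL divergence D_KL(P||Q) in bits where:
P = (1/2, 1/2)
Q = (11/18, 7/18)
0.0365 bits

KL divergence: D_KL(P||Q) = Σ p(x) log(p(x)/q(x))

Computing term by term:
  x=0: 1/2 × log_2[(1/2)/(11/18)] = 1/2 × -0.2895 = -0.1448
  x=1: 1/2 × log_2[(1/2)/(7/18)] = 1/2 × 0.3626 = 0.1813

D_KL(P||Q) = 0.0365 bits

Note: KL divergence is always non-negative and equals 0 iff P = Q.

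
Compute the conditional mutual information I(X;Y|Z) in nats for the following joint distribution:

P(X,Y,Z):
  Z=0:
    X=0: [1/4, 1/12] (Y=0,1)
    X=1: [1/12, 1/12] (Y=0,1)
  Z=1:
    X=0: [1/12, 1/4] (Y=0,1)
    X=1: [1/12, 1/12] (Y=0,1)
0.0306 nats

Conditional mutual information: I(X;Y|Z) = H(X|Z) + H(Y|Z) - H(X,Y|Z)

H(Z) = 0.6931
H(X,Z) = 1.3297 → H(X|Z) = 0.6365
H(Y,Z) = 1.3297 → H(Y|Z) = 0.6365
H(X,Y,Z) = 1.9356 → H(X,Y|Z) = 1.2425

I(X;Y|Z) = 0.6365 + 0.6365 - 1.2425 = 0.0306 nats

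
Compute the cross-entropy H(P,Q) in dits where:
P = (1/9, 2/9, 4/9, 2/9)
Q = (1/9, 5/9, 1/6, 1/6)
0.6815 dits

Cross-entropy: H(P,Q) = -Σ p(x) log q(x)

Alternatively: H(P,Q) = H(P) + D_KL(P||Q)
H(P) = 0.5529 dits
D_KL(P||Q) = 0.1287 dits

H(P,Q) = 0.5529 + 0.1287 = 0.6815 dits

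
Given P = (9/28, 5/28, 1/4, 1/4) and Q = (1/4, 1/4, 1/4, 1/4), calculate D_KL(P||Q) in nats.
0.0207 nats

KL divergence: D_KL(P||Q) = Σ p(x) log(p(x)/q(x))

Computing term by term:
  x=0: 9/28 × log_e[(9/28)/(1/4)] = 9/28 × 0.2513 = 0.0808
  x=1: 5/28 × log_e[(5/28)/(1/4)] = 5/28 × -0.3365 = -0.0601
  x=2: 1/4 × log_e[(1/4)/(1/4)] = 1/4 × 0.0000 = 0.0000
  x=3: 1/4 × log_e[(1/4)/(1/4)] = 1/4 × 0.0000 = 0.0000

D_KL(P||Q) = 0.0207 nats

Note: KL divergence is always non-negative and equals 0 iff P = Q.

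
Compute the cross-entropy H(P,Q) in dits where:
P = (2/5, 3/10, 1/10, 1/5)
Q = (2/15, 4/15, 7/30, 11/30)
0.6726 dits

Cross-entropy: H(P,Q) = -Σ p(x) log q(x)

Alternatively: H(P,Q) = H(P) + D_KL(P||Q)
H(P) = 0.5558 dits
D_KL(P||Q) = 0.1167 dits

H(P,Q) = 0.5558 + 0.1167 = 0.6726 dits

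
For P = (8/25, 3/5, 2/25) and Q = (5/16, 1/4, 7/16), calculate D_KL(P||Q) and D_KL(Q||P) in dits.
D_KL(P||Q) = 0.1724, D_KL(Q||P) = 0.2246

KL divergence is not symmetric: D_KL(P||Q) ≠ D_KL(Q||P) in general.

D_KL(P||Q) = 0.1724 dits
D_KL(Q||P) = 0.2246 dits

No, they are not equal!

This asymmetry is why KL divergence is not a true distance metric.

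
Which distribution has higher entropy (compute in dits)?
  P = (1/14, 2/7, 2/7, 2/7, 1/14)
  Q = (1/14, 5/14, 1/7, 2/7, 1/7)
Q

Computing entropies in dits:
H(P) = 0.6301
H(Q) = 0.6385

Distribution Q has higher entropy.

Intuition: The distribution closer to uniform (more spread out) has higher entropy.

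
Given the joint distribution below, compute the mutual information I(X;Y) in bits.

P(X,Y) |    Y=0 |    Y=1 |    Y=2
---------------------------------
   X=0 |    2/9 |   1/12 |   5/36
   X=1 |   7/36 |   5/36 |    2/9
0.0165 bits

Mutual information: I(X;Y) = H(X) + H(Y) - H(X,Y)

Marginals:
P(X) = (4/9, 5/9), H(X) = 0.9911 bits
P(Y) = (5/12, 2/9, 13/36), H(Y) = 1.5391 bits

Joint entropy: H(X,Y) = 2.5137 bits

I(X;Y) = 0.9911 + 1.5391 - 2.5137 = 0.0165 bits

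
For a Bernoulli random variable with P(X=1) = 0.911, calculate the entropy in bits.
0.4331 bits

The binary entropy function is:
H(p) = -p log(p) - (1-p) log(1-p)

H(0.911) = -0.911 × log_2(0.911) - 0.089 × log_2(0.089)
H(0.911) = 0.4331 bits

Note: Binary entropy is maximized at p=0.5 (H=1 bit) and minimized at p=0 or p=1 (H=0).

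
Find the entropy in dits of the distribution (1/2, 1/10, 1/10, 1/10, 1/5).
0.5903 dits

Shannon entropy is H(X) = -Σ p(x) log p(x).

For P = (1/2, 1/10, 1/10, 1/10, 1/5):
H = -1/2 × log_10(1/2) -1/10 × log_10(1/10) -1/10 × log_10(1/10) -1/10 × log_10(1/10) -1/5 × log_10(1/5)
H = 0.5903 dits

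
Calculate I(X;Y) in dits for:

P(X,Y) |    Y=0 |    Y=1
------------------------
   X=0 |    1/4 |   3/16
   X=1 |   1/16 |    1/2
0.0548 dits

Mutual information: I(X;Y) = H(X) + H(Y) - H(X,Y)

Marginals:
P(X) = (7/16, 9/16), H(X) = 0.2976 dits
P(Y) = (5/16, 11/16), H(Y) = 0.2697 dits

Joint entropy: H(X,Y) = 0.5126 dits

I(X;Y) = 0.2976 + 0.2697 - 0.5126 = 0.0548 dits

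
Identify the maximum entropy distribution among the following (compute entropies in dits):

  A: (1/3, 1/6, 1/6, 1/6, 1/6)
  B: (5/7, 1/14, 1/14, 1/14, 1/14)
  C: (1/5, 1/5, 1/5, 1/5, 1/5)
C

For a discrete distribution over n outcomes, entropy is maximized by the uniform distribution.

Computing entropies:
H(A) = 0.6778 dits
H(B) = 0.4318 dits
H(C) = 0.6990 dits

The uniform distribution (where all probabilities equal 1/5) achieves the maximum entropy of log_10(5) = 0.6990 dits.

Distribution C has the highest entropy.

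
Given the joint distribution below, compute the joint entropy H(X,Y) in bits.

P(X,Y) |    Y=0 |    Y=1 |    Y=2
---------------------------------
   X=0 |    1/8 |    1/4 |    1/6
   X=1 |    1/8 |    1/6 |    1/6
2.5425 bits

Joint entropy is H(X,Y) = -Σ_{x,y} p(x,y) log p(x,y).

Summing over all non-zero entries:
H(X,Y) = -[1/8·log_2(1/8) + 1/4·log_2(1/4) + 1/6·log_2(1/6) + 1/8·log_2(1/8) + 1/6·log_2(1/6) + 1/6·log_2(1/6)]
H(X,Y) = 2.5425 bits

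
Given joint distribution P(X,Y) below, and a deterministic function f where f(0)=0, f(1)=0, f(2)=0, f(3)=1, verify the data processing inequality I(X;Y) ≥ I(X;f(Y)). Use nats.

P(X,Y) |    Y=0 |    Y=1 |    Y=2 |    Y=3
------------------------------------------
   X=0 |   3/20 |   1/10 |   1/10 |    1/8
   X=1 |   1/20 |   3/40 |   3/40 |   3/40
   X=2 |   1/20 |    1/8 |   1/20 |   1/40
I(X;Y) = 0.0449, I(X;f(Y)) = 0.0170, inequality holds: 0.0449 ≥ 0.0170

Data Processing Inequality: For any Markov chain X → Y → Z, we have I(X;Y) ≥ I(X;Z).

Here Z = f(Y) is a deterministic function of Y, forming X → Y → Z.

Original I(X;Y) = 0.0449 nats

After applying f:
P(X,Z) where Z=f(Y):
- P(X,Z=0) = P(X,Y=0) + P(X,Y=1) + P(X,Y=2)
- P(X,Z=1) = P(X,Y=3)

I(X;Z) = I(X;f(Y)) = 0.0170 nats

Verification: 0.0449 ≥ 0.0170 ✓

Information cannot be created by processing; the function f can only lose information about X.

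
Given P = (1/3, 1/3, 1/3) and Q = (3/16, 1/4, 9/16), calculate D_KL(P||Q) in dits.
0.0492 dits

KL divergence: D_KL(P||Q) = Σ p(x) log(p(x)/q(x))

Computing term by term:
  x=0: 1/3 × log_10[(1/3)/(3/16)] = 1/3 × 0.2499 = 0.0833
  x=1: 1/3 × log_10[(1/3)/(1/4)] = 1/3 × 0.1249 = 0.0416
  x=2: 1/3 × log_10[(1/3)/(9/16)] = 1/3 × -0.2272 = -0.0757

D_KL(P||Q) = 0.0492 dits

Note: KL divergence is always non-negative and equals 0 iff P = Q.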